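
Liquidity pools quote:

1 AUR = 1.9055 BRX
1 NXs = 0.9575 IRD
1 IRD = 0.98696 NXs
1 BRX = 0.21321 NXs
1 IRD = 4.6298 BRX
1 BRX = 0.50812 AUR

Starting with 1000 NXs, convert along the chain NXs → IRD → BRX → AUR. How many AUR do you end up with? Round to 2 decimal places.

1000 NXs × 0.9575 = 957.5 IRD
957.5 IRD × 4.6298 = 4433.0335 BRX
4433.0335 BRX × 0.50812 = 2252.51298202 AUR

2252.51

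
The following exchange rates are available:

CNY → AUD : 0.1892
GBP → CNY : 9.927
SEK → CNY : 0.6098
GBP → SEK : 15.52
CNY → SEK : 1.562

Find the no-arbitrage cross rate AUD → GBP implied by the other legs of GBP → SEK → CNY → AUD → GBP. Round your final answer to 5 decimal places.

Known legs of the cycle: 15.52 × 0.6098 × 0.1892 = 1.7906069632
For no arbitrage the full-cycle product must be 1, so the missing rate is 1 / 1.7906069632 ≈ 0.5584698.

0.55847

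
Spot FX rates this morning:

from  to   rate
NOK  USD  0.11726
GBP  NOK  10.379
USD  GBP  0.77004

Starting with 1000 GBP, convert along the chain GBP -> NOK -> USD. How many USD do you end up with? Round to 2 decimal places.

1217.04

1000 GBP × 10.379 = 10379 NOK
10379 NOK × 0.11726 = 1217.04154 USD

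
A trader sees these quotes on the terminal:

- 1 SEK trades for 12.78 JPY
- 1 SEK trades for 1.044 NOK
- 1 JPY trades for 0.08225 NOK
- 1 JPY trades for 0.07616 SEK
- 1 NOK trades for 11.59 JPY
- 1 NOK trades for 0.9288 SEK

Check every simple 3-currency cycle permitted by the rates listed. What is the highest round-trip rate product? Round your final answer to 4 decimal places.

0.9763

SEK→JPY→NOK→SEK: 12.78 × 0.08225 × 0.9288 = 0.97631
SEK→NOK→JPY→SEK: 1.044 × 11.59 × 0.07616 = 0.92153
Maximum is SEK→JPY→NOK→SEK at 0.9763; no arbitrage — every cycle loses value.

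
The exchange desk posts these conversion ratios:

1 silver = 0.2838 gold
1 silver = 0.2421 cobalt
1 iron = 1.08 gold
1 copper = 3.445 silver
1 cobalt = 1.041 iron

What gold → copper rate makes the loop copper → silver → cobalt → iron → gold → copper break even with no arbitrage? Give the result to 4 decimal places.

Known legs of the cycle: 3.445 × 0.2421 × 1.041 × 1.08 = 0.93768830766
For no arbitrage the full-cycle product must be 1, so the missing rate is 1 / 0.93768830766 ≈ 1.066452.

1.0665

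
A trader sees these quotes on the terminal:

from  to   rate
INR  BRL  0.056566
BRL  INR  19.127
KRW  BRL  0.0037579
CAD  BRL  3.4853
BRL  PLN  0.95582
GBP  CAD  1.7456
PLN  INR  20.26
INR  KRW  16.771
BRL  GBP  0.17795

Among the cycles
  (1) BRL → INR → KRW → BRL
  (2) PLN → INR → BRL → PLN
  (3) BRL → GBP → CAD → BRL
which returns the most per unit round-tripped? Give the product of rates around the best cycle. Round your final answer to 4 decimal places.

(1) 19.127 × 16.771 × 0.0037579 = 1.20546
(2) 20.26 × 0.056566 × 0.95582 = 1.09540
(3) 0.17795 × 1.7456 × 3.4853 = 1.08264
Highest is cycle (1) at 1.2055 (>1, arbitrage).

1.2055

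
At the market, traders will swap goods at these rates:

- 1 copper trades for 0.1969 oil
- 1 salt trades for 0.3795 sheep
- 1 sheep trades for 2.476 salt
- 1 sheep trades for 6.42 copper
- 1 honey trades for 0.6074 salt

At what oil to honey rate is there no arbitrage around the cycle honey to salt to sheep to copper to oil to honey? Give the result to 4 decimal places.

Known legs of the cycle: 0.6074 × 0.3795 × 6.42 × 0.1969 = 0.2913850810134
For no arbitrage the full-cycle product must be 1, so the missing rate is 1 / 0.2913850810134 ≈ 3.431885.

3.4319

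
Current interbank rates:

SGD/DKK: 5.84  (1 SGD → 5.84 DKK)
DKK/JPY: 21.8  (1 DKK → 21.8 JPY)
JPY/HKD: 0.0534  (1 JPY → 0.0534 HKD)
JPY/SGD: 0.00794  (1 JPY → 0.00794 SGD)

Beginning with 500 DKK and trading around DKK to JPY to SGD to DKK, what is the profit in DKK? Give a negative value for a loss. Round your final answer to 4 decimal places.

500 DKK × 21.8 = 10900 JPY
10900 JPY × 0.00794 = 86.546 SGD
86.546 SGD × 5.84 = 505.42864 DKK
Net change: 505.42864 − 500 = 5.42864 DKK

5.4286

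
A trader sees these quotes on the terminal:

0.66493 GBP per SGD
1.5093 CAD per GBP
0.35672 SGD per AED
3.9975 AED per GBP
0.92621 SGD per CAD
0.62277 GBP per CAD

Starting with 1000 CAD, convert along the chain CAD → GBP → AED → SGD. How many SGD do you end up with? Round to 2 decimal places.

1000 CAD × 0.62277 = 622.77 GBP
622.77 GBP × 3.9975 = 2489.523075 AED
2489.523075 AED × 0.35672 = 888.062671314 SGD

888.06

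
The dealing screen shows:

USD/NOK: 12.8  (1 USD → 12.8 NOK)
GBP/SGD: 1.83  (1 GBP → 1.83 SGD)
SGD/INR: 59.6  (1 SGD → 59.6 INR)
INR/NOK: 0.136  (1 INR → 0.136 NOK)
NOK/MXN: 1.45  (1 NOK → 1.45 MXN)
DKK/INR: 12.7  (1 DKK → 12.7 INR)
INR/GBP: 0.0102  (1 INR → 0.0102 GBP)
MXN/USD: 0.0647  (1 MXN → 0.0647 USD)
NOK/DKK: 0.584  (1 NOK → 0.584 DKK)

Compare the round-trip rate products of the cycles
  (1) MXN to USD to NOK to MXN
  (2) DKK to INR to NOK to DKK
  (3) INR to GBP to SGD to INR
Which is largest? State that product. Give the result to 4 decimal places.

1.2008

(1) 0.0647 × 12.8 × 1.45 = 1.20083
(2) 12.7 × 0.136 × 0.584 = 1.00868
(3) 0.0102 × 1.83 × 59.6 = 1.11249
Highest is cycle (1) at 1.2008 (>1, arbitrage).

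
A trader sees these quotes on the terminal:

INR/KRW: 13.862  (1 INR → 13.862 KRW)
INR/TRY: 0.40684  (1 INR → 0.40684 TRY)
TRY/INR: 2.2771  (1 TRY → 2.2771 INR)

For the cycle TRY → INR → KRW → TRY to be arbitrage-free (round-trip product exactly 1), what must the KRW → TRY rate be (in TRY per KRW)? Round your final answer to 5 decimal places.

Known legs of the cycle: 2.2771 × 13.862 = 31.5651602
For no arbitrage the full-cycle product must be 1, so the missing rate is 1 / 31.5651602 ≈ 0.0316805.

0.03168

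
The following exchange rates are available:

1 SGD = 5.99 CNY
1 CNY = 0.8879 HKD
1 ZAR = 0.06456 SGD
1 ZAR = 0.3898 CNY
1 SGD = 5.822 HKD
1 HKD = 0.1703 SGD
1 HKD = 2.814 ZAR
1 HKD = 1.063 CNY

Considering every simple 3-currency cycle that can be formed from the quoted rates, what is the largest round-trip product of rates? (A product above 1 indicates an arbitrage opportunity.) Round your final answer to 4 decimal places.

SGD→HKD→ZAR→SGD: 5.822 × 2.814 × 0.06456 = 1.05769
ZAR→CNY→HKD→ZAR: 0.3898 × 0.8879 × 2.814 = 0.97394
SGD→CNY→HKD→SGD: 5.99 × 0.8879 × 0.1703 = 0.90574
Maximum is SGD→HKD→ZAR→SGD at 1.0577; arbitrage exists.

1.0577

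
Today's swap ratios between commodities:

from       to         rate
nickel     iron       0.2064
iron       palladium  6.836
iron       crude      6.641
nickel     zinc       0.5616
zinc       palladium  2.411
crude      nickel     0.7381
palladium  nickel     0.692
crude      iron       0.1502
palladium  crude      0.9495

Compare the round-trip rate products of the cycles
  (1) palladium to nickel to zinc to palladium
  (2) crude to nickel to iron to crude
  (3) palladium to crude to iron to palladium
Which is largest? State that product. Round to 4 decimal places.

(1) 0.692 × 0.5616 × 2.411 = 0.93698
(2) 0.7381 × 0.2064 × 6.641 = 1.01172
(3) 0.9495 × 0.1502 × 6.836 = 0.97492
Highest is cycle (2) at 1.0117 (>1, arbitrage).

1.0117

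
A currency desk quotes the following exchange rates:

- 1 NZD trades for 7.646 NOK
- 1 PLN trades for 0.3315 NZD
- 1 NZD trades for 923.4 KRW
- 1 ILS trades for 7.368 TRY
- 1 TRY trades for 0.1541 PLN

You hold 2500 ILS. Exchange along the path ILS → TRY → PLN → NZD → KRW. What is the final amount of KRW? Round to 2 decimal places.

2500 ILS × 7.368 = 18420 TRY
18420 TRY × 0.1541 = 2838.522 PLN
2838.522 PLN × 0.3315 = 940.970043 NZD
940.970043 NZD × 923.4 = 868891.7377062 KRW

868891.74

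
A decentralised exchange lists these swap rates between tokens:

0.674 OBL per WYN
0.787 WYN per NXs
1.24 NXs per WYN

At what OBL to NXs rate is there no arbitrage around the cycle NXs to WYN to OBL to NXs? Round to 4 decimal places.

1.8852

Known legs of the cycle: 0.787 × 0.674 = 0.530438
For no arbitrage the full-cycle product must be 1, so the missing rate is 1 / 0.530438 ≈ 1.885234.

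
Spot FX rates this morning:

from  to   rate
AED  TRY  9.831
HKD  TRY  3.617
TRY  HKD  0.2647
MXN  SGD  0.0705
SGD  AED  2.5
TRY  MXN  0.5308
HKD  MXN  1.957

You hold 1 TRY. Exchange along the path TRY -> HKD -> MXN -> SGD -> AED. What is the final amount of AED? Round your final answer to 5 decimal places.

1 TRY × 0.2647 = 0.2647 HKD
0.2647 HKD × 1.957 = 0.5180179 MXN
0.5180179 MXN × 0.0705 = 0.03652026195 SGD
0.03652026195 SGD × 2.5 = 0.091300654875 AED

0.09130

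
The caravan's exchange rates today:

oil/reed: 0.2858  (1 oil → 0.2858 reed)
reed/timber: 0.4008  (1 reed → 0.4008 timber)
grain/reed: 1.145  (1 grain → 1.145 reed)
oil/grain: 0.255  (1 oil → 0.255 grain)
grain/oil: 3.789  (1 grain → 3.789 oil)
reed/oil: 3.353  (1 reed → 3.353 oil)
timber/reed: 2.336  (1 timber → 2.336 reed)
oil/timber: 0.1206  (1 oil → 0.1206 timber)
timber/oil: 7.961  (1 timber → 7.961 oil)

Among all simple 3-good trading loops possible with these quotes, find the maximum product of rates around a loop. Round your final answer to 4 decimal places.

reed→oil→grain→reed: 3.353 × 0.255 × 1.145 = 0.97899
reed→oil→timber→reed: 3.353 × 0.1206 × 2.336 = 0.94461
reed→timber→oil→reed: 0.4008 × 7.961 × 0.2858 = 0.91192
Maximum is reed→oil→grain→reed at 0.9790; no arbitrage — every cycle loses value.

0.9790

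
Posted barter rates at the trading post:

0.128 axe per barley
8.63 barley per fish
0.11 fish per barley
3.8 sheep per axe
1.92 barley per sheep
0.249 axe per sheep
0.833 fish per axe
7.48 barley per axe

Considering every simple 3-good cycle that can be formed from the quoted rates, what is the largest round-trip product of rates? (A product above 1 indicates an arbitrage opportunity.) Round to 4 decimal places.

0.9339

barley→axe→sheep→barley: 0.128 × 3.8 × 1.92 = 0.93389
barley→axe→fish→barley: 0.128 × 0.833 × 8.63 = 0.92017
Maximum is barley→axe→sheep→barley at 0.9339; no arbitrage — every cycle loses value.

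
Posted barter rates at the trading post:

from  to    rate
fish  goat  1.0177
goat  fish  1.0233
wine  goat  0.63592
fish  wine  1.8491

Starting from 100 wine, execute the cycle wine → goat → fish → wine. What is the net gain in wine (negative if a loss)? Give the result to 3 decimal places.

20.328

100 wine × 0.63592 = 63.592 goat
63.592 goat × 1.0233 = 65.0736936 fish
65.0736936 fish × 1.8491 = 120.32776683576 wine
Net change: 120.32776683576 − 100 = 20.32776683576 wine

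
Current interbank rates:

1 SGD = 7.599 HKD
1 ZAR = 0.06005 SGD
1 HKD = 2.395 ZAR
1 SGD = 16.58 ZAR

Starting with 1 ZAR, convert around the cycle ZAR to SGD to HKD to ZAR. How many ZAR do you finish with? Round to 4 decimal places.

1.0929

1 ZAR × 0.06005 = 0.06005 SGD
0.06005 SGD × 7.599 = 0.45631995 HKD
0.45631995 HKD × 2.395 = 1.09288628025 ZAR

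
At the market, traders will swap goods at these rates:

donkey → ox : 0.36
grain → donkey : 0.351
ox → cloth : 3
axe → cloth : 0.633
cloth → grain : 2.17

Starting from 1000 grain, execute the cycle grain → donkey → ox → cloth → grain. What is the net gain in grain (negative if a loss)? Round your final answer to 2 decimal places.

1000 grain × 0.351 = 351 donkey
351 donkey × 0.36 = 126.36 ox
126.36 ox × 3 = 379.08 cloth
379.08 cloth × 2.17 = 822.6036 grain
Net change: 822.6036 − 1000 = -177.3964 grain

-177.40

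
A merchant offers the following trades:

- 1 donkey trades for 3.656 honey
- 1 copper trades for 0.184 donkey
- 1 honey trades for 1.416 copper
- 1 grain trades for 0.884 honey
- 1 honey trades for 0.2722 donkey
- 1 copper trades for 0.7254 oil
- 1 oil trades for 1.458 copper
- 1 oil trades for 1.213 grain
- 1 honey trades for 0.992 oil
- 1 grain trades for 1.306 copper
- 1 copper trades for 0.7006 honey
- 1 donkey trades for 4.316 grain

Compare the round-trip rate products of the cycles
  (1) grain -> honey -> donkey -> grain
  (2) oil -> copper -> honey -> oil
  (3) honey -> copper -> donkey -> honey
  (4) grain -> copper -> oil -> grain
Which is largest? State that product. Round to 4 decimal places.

(1) 0.884 × 0.2722 × 4.316 = 1.03854
(2) 1.458 × 0.7006 × 0.992 = 1.01330
(3) 1.416 × 0.184 × 3.656 = 0.95255
(4) 1.306 × 0.7254 × 1.213 = 1.14916
Highest is cycle (4) at 1.1492 (>1, arbitrage).

1.1492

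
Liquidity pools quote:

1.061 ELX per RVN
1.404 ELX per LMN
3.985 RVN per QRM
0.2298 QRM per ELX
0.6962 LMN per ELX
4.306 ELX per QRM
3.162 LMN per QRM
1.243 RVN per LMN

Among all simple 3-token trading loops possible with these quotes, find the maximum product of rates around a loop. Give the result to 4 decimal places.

1.0202

QRM→LMN→ELX→QRM: 3.162 × 1.404 × 0.2298 = 1.02019
QRM→RVN→ELX→QRM: 3.985 × 1.061 × 0.2298 = 0.97161
ELX→LMN→RVN→ELX: 0.6962 × 1.243 × 1.061 = 0.91816
Maximum is QRM→LMN→ELX→QRM at 1.0202; arbitrage exists.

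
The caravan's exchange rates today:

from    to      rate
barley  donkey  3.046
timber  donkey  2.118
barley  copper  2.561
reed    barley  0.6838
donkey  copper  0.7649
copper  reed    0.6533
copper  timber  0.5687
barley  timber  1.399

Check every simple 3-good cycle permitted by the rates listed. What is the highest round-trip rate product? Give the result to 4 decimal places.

copper→reed→barley→copper: 0.6533 × 0.6838 × 2.561 = 1.14407
timber→donkey→copper→timber: 2.118 × 0.7649 × 0.5687 = 0.92133
Maximum is copper→reed→barley→copper at 1.1441; arbitrage exists.

1.1441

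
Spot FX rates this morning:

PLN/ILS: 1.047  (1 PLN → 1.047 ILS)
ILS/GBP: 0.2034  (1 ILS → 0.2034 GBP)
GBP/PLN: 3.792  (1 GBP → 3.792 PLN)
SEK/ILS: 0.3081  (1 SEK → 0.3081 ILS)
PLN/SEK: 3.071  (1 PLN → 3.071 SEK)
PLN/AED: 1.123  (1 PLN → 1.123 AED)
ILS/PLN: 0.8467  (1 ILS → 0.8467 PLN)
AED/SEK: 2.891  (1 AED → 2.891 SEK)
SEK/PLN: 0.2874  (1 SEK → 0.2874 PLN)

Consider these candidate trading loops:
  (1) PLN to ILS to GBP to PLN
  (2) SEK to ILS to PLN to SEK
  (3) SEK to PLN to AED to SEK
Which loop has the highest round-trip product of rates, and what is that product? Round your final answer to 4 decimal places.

(1) 1.047 × 0.2034 × 3.792 = 0.80754
(2) 0.3081 × 0.8467 × 3.071 = 0.80113
(3) 0.2874 × 1.123 × 2.891 = 0.93307
Highest is cycle (3) at 0.9331 (≤1, no arbitrage).

0.9331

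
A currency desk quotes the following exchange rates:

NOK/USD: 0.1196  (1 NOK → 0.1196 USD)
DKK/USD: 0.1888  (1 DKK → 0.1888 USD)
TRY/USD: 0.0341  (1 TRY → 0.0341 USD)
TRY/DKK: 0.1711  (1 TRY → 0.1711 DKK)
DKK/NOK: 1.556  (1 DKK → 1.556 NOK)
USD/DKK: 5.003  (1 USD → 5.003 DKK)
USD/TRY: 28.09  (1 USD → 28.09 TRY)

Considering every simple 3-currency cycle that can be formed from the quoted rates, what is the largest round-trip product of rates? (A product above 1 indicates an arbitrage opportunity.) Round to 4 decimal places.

0.9310

NOK→USD→DKK→NOK: 0.1196 × 5.003 × 1.556 = 0.93105
TRY→DKK→USD→TRY: 0.1711 × 0.1888 × 28.09 = 0.90741
Maximum is NOK→USD→DKK→NOK at 0.9310; no arbitrage — every cycle loses value.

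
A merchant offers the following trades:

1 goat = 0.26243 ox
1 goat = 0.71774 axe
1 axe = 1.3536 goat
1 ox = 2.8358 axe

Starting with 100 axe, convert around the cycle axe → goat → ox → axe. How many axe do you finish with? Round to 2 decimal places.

100 axe × 1.3536 = 135.36 goat
135.36 goat × 0.26243 = 35.5225248 ox
35.5225248 ox × 2.8358 = 100.73477582784 axe

100.73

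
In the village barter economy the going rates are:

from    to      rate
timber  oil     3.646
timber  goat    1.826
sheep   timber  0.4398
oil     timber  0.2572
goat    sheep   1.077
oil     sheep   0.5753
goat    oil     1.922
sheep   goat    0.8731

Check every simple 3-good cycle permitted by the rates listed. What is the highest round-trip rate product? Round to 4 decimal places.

sheep→goat→oil→sheep: 0.8731 × 1.922 × 0.5753 = 0.96541
sheep→timber→oil→sheep: 0.4398 × 3.646 × 0.5753 = 0.92250
goat→oil→timber→goat: 1.922 × 0.2572 × 1.826 = 0.90266
sheep→timber→goat→sheep: 0.4398 × 1.826 × 1.077 = 0.86491
Maximum is sheep→goat→oil→sheep at 0.9654; no arbitrage — every cycle loses value.

0.9654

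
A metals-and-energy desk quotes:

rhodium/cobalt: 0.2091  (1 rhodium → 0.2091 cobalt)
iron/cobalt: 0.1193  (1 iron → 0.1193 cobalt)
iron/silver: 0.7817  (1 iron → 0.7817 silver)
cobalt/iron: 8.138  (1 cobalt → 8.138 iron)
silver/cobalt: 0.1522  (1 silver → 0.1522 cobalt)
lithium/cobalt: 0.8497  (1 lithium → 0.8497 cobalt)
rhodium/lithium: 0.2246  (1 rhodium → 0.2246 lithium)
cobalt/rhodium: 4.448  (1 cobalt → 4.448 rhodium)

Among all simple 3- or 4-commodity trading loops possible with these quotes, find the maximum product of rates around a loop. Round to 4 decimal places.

silver→cobalt→iron→silver: 0.1522 × 8.138 × 0.7817 = 0.96822
rhodium→lithium→cobalt→rhodium: 0.2246 × 0.8497 × 4.448 = 0.84887
Maximum is silver→cobalt→iron→silver at 0.9682; no arbitrage — every cycle loses value.

0.9682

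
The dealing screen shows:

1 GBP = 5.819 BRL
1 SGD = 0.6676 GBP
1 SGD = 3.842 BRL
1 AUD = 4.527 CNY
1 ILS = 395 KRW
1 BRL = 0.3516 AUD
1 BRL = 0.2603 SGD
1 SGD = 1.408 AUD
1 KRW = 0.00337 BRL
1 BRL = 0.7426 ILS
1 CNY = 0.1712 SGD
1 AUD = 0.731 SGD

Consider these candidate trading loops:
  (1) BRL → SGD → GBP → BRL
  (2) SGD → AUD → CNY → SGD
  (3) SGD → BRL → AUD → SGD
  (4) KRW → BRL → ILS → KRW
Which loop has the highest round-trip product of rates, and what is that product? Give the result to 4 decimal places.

1.0912

(1) 0.2603 × 0.6676 × 5.819 = 1.01120
(2) 1.408 × 4.527 × 0.1712 = 1.09123
(3) 3.842 × 0.3516 × 0.731 = 0.98747
(4) 0.00337 × 0.7426 × 395 = 0.98851
Highest is cycle (2) at 1.0912 (>1, arbitrage).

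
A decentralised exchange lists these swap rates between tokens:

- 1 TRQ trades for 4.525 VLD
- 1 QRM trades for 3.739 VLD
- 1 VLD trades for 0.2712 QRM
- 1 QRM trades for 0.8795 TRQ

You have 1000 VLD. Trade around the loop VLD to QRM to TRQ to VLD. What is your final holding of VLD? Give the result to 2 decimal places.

1000 VLD × 0.2712 = 271.2 QRM
271.2 QRM × 0.8795 = 238.5204 TRQ
238.5204 TRQ × 4.525 = 1079.30481 VLD

1079.30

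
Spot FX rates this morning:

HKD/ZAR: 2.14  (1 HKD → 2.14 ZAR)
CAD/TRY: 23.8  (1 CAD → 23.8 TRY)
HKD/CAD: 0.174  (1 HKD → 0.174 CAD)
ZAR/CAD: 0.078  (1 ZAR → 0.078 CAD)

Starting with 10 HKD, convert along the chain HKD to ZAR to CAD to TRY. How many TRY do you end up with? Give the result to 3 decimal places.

10 HKD × 2.14 = 21.4 ZAR
21.4 ZAR × 0.078 = 1.6692 CAD
1.6692 CAD × 23.8 = 39.72696 TRY

39.727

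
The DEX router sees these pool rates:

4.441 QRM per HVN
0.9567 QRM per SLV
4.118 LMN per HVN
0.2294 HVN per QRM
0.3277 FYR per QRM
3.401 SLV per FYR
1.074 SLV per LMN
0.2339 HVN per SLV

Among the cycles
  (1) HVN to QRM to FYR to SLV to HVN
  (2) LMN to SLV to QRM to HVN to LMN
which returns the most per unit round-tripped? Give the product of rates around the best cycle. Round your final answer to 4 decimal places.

1.1577

(1) 4.441 × 0.3277 × 3.401 × 0.2339 = 1.15769
(2) 1.074 × 0.9567 × 0.2294 × 4.118 = 0.97064
Highest is cycle (1) at 1.1577 (>1, arbitrage).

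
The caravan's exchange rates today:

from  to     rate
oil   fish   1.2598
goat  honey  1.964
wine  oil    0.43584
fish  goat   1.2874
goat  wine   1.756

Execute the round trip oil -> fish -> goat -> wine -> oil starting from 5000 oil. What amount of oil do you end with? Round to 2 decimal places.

5000 oil × 1.2598 = 6299 fish
6299 fish × 1.2874 = 8109.3326 goat
8109.3326 goat × 1.756 = 14239.9880456 wine
14239.9880456 wine × 0.43584 = 6206.356389794304 oil

6206.36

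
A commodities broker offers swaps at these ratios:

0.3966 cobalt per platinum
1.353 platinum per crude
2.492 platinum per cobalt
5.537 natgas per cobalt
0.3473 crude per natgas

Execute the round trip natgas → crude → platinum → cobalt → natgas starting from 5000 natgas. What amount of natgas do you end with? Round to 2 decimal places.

5159.41

5000 natgas × 0.3473 = 1736.5 crude
1736.5 crude × 1.353 = 2349.4845 platinum
2349.4845 platinum × 0.3966 = 931.8055527 cobalt
931.8055527 cobalt × 5.537 = 5159.4073452999 natgas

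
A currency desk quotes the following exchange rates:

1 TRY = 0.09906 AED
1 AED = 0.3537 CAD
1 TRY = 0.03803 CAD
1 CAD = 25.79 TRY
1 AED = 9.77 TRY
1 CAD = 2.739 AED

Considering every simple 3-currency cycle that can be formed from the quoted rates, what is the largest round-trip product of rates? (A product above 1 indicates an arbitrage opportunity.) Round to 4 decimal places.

1.0177

CAD→AED→TRY→CAD: 2.739 × 9.77 × 0.03803 = 1.01768
CAD→TRY→AED→CAD: 25.79 × 0.09906 × 0.3537 = 0.90362
Maximum is CAD→AED→TRY→CAD at 1.0177; arbitrage exists.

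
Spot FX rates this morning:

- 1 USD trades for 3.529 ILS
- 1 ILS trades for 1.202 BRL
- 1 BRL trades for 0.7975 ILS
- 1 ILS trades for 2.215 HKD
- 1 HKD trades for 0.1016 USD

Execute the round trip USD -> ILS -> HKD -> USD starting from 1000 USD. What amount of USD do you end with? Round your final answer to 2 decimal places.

1000 USD × 3.529 = 3529 ILS
3529 ILS × 2.215 = 7816.735 HKD
7816.735 HKD × 0.1016 = 794.180276 USD

794.18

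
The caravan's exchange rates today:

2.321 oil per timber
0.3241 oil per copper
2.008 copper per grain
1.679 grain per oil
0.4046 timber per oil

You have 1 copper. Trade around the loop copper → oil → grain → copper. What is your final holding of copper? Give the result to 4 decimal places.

1 copper × 0.3241 = 0.3241 oil
0.3241 oil × 1.679 = 0.5441639 grain
0.5441639 grain × 2.008 = 1.0926811112 copper

1.0927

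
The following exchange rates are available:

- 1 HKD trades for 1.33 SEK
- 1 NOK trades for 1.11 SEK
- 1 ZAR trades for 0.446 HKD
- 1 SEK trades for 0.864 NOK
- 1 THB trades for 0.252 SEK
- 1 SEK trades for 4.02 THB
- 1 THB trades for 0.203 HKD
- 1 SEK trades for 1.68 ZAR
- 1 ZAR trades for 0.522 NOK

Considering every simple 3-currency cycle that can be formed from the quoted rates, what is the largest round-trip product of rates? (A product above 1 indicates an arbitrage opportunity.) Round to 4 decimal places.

THB→HKD→SEK→THB: 0.203 × 1.33 × 4.02 = 1.08536
ZAR→HKD→SEK→ZAR: 0.446 × 1.33 × 1.68 = 0.99654
ZAR→NOK→SEK→ZAR: 0.522 × 1.11 × 1.68 = 0.97343
Maximum is THB→HKD→SEK→THB at 1.0854; arbitrage exists.

1.0854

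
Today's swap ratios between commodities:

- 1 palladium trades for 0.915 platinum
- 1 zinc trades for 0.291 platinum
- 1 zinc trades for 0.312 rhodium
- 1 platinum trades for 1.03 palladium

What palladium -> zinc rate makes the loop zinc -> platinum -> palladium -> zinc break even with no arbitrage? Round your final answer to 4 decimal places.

Known legs of the cycle: 0.291 × 1.03 = 0.29973
For no arbitrage the full-cycle product must be 1, so the missing rate is 1 / 0.29973 ≈ 3.336336.

3.3363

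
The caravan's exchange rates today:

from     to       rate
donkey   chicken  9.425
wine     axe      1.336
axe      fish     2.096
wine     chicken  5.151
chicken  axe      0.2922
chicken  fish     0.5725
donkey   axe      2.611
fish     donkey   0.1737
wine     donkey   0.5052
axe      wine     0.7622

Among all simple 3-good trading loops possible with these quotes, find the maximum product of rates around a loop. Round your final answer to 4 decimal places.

axe→wine→chicken→axe: 0.7622 × 5.151 × 0.2922 = 1.14720
donkey→axe→wine→donkey: 2.611 × 0.7622 × 0.5052 = 1.00540
donkey→axe→fish→donkey: 2.611 × 2.096 × 0.1737 = 0.95060
donkey→chicken→fish→donkey: 9.425 × 0.5725 × 0.1737 = 0.93725
Maximum is axe→wine→chicken→axe at 1.1472; arbitrage exists.

1.1472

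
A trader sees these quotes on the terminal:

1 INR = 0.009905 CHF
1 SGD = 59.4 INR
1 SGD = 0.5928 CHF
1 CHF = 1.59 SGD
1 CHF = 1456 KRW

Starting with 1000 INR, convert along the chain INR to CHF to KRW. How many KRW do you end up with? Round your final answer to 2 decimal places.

14421.68

1000 INR × 0.009905 = 9.905 CHF
9.905 CHF × 1456 = 14421.68 KRW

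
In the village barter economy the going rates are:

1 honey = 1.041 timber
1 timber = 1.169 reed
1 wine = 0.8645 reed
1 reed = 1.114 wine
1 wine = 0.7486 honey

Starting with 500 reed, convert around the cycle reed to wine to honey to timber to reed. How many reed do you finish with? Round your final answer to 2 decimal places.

500 reed × 1.114 = 557 wine
557 wine × 0.7486 = 416.9702 honey
416.9702 honey × 1.041 = 434.0659782 timber
434.0659782 timber × 1.169 = 507.4231285158 reed

507.42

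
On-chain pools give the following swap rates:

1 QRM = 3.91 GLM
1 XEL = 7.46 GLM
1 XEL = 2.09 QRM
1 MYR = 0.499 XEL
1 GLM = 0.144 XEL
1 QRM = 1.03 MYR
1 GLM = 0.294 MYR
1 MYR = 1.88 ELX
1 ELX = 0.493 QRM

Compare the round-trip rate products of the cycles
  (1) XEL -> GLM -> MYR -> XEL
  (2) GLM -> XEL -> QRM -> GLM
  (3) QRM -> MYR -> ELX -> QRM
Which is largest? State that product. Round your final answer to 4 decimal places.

(1) 7.46 × 0.294 × 0.499 = 1.09443
(2) 0.144 × 2.09 × 3.91 = 1.17675
(3) 1.03 × 1.88 × 0.493 = 0.95465
Highest is cycle (2) at 1.1768 (>1, arbitrage).

1.1768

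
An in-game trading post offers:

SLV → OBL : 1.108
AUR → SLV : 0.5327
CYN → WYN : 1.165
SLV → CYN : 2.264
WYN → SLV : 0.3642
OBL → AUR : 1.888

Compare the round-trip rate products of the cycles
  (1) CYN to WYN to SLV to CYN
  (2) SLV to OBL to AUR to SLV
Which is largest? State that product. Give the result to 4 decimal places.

(1) 1.165 × 0.3642 × 2.264 = 0.96060
(2) 1.108 × 1.888 × 0.5327 = 1.11436
Highest is cycle (2) at 1.1144 (>1, arbitrage).

1.1144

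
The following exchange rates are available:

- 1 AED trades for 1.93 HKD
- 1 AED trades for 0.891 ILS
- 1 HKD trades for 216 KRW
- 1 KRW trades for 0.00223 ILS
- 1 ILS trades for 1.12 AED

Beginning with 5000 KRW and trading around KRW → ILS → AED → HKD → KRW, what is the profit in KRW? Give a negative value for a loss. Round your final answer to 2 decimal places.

206.00

5000 KRW × 0.00223 = 11.15 ILS
11.15 ILS × 1.12 = 12.488 AED
12.488 AED × 1.93 = 24.10184 HKD
24.10184 HKD × 216 = 5205.99744 KRW
Net change: 5205.99744 − 5000 = 205.99744 KRW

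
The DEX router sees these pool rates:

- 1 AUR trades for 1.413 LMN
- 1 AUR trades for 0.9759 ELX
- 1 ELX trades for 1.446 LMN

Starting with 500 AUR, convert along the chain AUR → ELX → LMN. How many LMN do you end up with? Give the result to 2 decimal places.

705.58

500 AUR × 0.9759 = 487.95 ELX
487.95 ELX × 1.446 = 705.5757 LMN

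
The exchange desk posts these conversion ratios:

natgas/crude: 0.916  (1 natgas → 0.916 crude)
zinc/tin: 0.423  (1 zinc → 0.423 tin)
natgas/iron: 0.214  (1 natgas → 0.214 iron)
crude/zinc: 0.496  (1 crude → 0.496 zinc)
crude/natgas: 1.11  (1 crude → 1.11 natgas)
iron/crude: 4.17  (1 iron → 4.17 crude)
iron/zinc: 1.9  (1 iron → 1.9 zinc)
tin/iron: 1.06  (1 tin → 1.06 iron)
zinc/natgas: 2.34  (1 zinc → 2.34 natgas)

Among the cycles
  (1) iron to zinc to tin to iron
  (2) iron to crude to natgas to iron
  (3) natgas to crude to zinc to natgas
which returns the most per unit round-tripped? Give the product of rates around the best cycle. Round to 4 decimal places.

(1) 1.9 × 0.423 × 1.06 = 0.85192
(2) 4.17 × 1.11 × 0.214 = 0.99054
(3) 0.916 × 0.496 × 2.34 = 1.06315
Highest is cycle (3) at 1.0631 (>1, arbitrage).

1.0631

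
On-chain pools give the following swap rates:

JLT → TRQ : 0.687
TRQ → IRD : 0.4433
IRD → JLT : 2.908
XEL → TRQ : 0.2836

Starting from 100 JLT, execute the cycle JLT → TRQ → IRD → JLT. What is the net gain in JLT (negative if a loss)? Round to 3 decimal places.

100 JLT × 0.687 = 68.7 TRQ
68.7 TRQ × 0.4433 = 30.45471 IRD
30.45471 IRD × 2.908 = 88.56229668 JLT
Net change: 88.56229668 − 100 = -11.43770332 JLT

-11.438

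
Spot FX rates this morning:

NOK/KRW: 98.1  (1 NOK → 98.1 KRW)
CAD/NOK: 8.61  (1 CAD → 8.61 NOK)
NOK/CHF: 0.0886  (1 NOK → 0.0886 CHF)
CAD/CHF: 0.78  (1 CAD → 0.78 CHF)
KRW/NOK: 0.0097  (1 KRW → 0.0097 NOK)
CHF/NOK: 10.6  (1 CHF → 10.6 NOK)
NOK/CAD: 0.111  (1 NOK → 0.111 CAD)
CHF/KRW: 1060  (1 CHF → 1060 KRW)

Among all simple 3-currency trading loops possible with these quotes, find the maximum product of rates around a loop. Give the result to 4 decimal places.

NOK→CAD→CHF→NOK: 0.111 × 0.78 × 10.6 = 0.91775
NOK→CHF→KRW→NOK: 0.0886 × 1060 × 0.0097 = 0.91099
Maximum is NOK→CAD→CHF→NOK at 0.9177; no arbitrage — every cycle loses value.

0.9177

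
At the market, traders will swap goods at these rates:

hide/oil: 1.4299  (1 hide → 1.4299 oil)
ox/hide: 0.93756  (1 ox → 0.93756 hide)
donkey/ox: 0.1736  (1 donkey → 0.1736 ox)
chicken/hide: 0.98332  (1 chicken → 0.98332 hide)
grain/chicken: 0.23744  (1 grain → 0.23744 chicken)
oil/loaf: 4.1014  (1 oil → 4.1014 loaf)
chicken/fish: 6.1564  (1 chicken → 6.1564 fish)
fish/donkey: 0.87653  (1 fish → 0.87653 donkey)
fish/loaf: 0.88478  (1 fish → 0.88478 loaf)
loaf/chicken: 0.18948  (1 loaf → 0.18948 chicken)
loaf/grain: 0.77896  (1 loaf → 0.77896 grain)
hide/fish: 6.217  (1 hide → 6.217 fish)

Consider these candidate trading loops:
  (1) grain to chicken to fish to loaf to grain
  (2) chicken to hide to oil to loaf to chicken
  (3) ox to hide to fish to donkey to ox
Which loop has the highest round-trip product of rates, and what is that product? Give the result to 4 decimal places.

1.0927

(1) 0.23744 × 6.1564 × 0.88478 × 0.77896 = 1.00747
(2) 0.98332 × 1.4299 × 4.1014 × 0.18948 = 1.09269
(3) 0.93756 × 6.217 × 0.87653 × 0.1736 = 0.88694
Highest is cycle (2) at 1.0927 (>1, arbitrage).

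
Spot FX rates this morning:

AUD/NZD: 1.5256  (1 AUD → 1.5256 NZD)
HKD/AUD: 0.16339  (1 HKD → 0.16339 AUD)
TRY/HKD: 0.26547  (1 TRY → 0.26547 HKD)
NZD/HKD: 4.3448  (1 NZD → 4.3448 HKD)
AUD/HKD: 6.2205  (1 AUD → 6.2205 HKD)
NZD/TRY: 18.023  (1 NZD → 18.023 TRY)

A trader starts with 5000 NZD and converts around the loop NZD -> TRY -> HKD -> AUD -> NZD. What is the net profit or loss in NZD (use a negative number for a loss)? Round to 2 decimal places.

5000 NZD × 18.023 = 90115 TRY
90115 TRY × 0.26547 = 23922.82905 HKD
23922.82905 HKD × 0.16339 = 3908.7510384795 AUD
3908.7510384795 AUD × 1.5256 = 5963.1905843043252 NZD
Net change: 5963.1905843043252 − 5000 = 963.1905843043252 NZD

963.19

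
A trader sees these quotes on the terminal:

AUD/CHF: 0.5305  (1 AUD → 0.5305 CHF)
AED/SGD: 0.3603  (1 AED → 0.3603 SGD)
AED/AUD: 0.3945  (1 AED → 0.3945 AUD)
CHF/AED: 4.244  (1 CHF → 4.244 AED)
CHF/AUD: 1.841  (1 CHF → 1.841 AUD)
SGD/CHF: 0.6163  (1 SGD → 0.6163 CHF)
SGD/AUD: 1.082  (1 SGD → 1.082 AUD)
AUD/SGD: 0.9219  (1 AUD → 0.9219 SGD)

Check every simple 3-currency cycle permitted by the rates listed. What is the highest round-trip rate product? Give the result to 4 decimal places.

1.0460

AUD→SGD→CHF→AUD: 0.9219 × 0.6163 × 1.841 = 1.04600
CHF→AED→SGD→CHF: 4.244 × 0.3603 × 0.6163 = 0.94239
AUD→CHF→AED→AUD: 0.5305 × 4.244 × 0.3945 = 0.88819
Maximum is AUD→SGD→CHF→AUD at 1.0460; arbitrage exists.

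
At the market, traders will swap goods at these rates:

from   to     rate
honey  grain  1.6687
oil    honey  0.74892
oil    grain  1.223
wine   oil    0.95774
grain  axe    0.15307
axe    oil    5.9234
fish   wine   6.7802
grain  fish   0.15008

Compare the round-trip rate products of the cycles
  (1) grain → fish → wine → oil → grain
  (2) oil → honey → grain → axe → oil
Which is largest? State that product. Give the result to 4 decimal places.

(1) 0.15008 × 6.7802 × 0.95774 × 1.223 = 1.19190
(2) 0.74892 × 1.6687 × 0.15307 × 5.9234 = 1.13312
Highest is cycle (1) at 1.1919 (>1, arbitrage).

1.1919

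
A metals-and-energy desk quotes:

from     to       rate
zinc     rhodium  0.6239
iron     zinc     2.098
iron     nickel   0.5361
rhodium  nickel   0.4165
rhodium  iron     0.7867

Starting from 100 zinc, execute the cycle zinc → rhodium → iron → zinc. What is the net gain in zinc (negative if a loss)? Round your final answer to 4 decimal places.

100 zinc × 0.6239 = 62.39 rhodium
62.39 rhodium × 0.7867 = 49.082213 iron
49.082213 iron × 2.098 = 102.974482874 zinc
Net change: 102.974482874 − 100 = 2.974482874 zinc

2.9745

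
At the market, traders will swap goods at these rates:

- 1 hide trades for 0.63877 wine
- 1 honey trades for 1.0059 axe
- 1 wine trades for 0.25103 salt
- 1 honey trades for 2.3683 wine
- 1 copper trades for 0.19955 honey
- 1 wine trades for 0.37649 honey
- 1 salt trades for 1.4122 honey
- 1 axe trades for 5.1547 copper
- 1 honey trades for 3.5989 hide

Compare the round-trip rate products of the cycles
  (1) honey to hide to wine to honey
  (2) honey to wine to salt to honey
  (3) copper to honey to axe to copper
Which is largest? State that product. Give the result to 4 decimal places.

(1) 3.5989 × 0.63877 × 0.37649 = 0.86550
(2) 2.3683 × 0.25103 × 1.4122 = 0.83957
(3) 0.19955 × 1.0059 × 5.1547 = 1.03469
Highest is cycle (3) at 1.0347 (>1, arbitrage).

1.0347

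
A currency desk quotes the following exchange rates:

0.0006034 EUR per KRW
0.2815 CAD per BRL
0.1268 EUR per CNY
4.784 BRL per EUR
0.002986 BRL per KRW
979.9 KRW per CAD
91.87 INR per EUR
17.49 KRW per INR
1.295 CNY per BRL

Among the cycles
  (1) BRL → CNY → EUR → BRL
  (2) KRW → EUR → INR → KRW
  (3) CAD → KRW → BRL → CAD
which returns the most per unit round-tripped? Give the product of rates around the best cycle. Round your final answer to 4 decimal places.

0.9695

(1) 1.295 × 0.1268 × 4.784 = 0.78556
(2) 0.0006034 × 91.87 × 17.49 = 0.96955
(3) 979.9 × 0.002986 × 0.2815 = 0.82366
Highest is cycle (2) at 0.9695 (≤1, no arbitrage).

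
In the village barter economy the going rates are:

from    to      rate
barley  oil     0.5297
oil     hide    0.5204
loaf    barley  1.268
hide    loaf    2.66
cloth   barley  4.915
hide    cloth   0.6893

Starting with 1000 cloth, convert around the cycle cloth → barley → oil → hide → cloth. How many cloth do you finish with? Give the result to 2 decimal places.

1000 cloth × 4.915 = 4915 barley
4915 barley × 0.5297 = 2603.4755 oil
2603.4755 oil × 0.5204 = 1354.8486502 hide
1354.8486502 hide × 0.6893 = 933.89717458286 cloth

933.90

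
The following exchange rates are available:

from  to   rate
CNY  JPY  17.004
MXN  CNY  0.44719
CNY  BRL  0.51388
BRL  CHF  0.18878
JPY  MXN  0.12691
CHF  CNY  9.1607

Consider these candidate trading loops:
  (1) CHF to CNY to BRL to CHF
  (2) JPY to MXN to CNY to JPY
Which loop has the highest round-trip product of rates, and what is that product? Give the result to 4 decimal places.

(1) 9.1607 × 0.51388 × 0.18878 = 0.88868
(2) 0.12691 × 0.44719 × 17.004 = 0.96503
Highest is cycle (2) at 0.9650 (≤1, no arbitrage).

0.9650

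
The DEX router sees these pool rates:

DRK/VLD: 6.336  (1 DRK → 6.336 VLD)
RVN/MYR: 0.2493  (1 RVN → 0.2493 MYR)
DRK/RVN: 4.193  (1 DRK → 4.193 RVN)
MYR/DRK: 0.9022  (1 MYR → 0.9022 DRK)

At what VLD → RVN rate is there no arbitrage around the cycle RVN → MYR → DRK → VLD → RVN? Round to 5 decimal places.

0.70171

Known legs of the cycle: 0.2493 × 0.9022 × 6.336 = 1.42508336256
For no arbitrage the full-cycle product must be 1, so the missing rate is 1 / 1.42508336256 ≈ 0.7017133.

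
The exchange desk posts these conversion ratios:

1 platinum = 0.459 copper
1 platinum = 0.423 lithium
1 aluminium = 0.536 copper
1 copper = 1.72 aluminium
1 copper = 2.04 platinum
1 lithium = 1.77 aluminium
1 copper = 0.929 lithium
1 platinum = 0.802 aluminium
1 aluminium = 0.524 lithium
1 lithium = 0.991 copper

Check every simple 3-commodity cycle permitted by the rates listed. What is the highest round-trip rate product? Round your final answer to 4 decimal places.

0.8932

copper→aluminium→lithium→copper: 1.72 × 0.524 × 0.991 = 0.89317
copper→lithium→aluminium→copper: 0.929 × 1.77 × 0.536 = 0.88136
platinum→aluminium→copper→platinum: 0.802 × 0.536 × 2.04 = 0.87694
platinum→lithium→copper→platinum: 0.423 × 0.991 × 2.04 = 0.85515
Maximum is copper→aluminium→lithium→copper at 0.8932; no arbitrage — every cycle loses value.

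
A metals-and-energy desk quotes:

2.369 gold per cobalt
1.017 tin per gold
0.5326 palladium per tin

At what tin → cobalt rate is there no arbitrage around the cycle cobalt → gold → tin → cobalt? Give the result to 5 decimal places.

0.41506

Known legs of the cycle: 2.369 × 1.017 = 2.409273
For no arbitrage the full-cycle product must be 1, so the missing rate is 1 / 2.409273 ≈ 0.4150630.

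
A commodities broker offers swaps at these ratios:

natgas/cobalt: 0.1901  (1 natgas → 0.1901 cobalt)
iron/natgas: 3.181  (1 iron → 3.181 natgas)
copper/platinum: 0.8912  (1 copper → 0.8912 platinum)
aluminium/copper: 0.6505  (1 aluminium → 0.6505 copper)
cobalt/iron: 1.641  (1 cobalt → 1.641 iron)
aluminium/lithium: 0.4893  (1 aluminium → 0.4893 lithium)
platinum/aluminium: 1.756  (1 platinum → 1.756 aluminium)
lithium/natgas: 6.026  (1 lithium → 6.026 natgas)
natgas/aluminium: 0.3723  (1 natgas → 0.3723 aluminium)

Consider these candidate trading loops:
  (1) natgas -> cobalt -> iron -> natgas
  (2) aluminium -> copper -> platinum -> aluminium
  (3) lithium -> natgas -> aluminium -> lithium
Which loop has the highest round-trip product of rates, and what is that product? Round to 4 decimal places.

(1) 0.1901 × 1.641 × 3.181 = 0.99233
(2) 0.6505 × 0.8912 × 1.756 = 1.01800
(3) 6.026 × 0.3723 × 0.4893 = 1.09773
Highest is cycle (3) at 1.0977 (>1, arbitrage).

1.0977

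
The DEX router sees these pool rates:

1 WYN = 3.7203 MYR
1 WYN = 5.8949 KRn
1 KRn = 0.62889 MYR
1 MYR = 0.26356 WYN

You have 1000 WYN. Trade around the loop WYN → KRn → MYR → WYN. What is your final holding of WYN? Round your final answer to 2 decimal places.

977.08

1000 WYN × 5.8949 = 5894.9 KRn
5894.9 KRn × 0.62889 = 3707.243661 MYR
3707.243661 MYR × 0.26356 = 977.08113929316 WYN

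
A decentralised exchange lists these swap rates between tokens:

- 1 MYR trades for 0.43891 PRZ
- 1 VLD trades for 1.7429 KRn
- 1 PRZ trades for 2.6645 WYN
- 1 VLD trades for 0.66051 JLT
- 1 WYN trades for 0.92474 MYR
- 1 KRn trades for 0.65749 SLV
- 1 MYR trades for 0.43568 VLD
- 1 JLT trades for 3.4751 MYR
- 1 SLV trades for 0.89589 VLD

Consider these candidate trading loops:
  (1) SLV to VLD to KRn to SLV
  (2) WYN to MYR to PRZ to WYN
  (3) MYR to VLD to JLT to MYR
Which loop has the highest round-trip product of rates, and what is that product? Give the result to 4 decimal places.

(1) 0.89589 × 1.7429 × 0.65749 = 1.02664
(2) 0.92474 × 0.43891 × 2.6645 = 1.08146
(3) 0.43568 × 0.66051 × 3.4751 = 1.00003
Highest is cycle (2) at 1.0815 (>1, arbitrage).

1.0815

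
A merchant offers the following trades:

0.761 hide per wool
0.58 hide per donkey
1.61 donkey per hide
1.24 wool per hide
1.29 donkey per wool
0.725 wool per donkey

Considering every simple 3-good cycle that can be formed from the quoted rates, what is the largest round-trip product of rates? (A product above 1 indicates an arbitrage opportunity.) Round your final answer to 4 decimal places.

hide→wool→donkey→hide: 1.24 × 1.29 × 0.58 = 0.92777
hide→donkey→wool→hide: 1.61 × 0.725 × 0.761 = 0.88828
Maximum is hide→wool→donkey→hide at 0.9278; no arbitrage — every cycle loses value.

0.9278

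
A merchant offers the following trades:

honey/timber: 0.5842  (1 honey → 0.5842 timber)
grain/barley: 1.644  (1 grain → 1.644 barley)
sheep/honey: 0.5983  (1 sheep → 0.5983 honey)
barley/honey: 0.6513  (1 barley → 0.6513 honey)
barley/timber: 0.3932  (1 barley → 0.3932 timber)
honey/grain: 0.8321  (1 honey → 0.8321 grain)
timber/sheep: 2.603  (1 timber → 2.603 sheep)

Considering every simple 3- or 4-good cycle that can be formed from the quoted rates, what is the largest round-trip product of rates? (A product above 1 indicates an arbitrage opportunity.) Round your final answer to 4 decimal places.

0.9098

sheep→honey→timber→sheep: 0.5983 × 0.5842 × 2.603 = 0.90982
barley→honey→grain→barley: 0.6513 × 0.8321 × 1.644 = 0.89096
Maximum is sheep→honey→timber→sheep at 0.9098; no arbitrage — every cycle loses value.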